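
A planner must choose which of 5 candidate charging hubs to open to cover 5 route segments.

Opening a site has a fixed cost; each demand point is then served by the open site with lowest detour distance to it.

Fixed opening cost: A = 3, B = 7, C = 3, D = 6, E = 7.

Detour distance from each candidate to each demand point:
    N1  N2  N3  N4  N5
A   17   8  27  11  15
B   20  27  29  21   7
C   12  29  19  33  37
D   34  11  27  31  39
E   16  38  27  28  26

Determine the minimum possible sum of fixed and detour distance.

70

Open {A, B, C}: assign each demand point to its cheapest open site.
  N1→C 12, N2→A 8, N3→C 19, N4→A 11, N5→B 7
  detour distance 57, fixed 13 → total 70.
Compare {A, C}: detour distance 65 + fixed 6 = 71.
Compare {A, B, C, D}: detour distance 57 + fixed 19 = 76.
Compare {A, C, D}: detour distance 65 + fixed 12 = 77.
All other subsets cost ≥ 71. Minimum total cost: 70.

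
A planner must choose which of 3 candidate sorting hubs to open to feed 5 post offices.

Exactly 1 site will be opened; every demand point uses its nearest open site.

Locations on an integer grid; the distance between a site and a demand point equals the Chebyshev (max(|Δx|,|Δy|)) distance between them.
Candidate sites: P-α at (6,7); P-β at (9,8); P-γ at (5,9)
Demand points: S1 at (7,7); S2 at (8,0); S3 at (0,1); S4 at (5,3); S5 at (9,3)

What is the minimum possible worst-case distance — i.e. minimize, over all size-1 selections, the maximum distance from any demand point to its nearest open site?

Open {P-α}.
  Farthest demand point is S2 at distance 7 (to P-α); all others are ≤ 7.
With {P-β} the worst case is 9.
With {P-γ} the worst case is 9.
No size-1 selection achieves below 7.

7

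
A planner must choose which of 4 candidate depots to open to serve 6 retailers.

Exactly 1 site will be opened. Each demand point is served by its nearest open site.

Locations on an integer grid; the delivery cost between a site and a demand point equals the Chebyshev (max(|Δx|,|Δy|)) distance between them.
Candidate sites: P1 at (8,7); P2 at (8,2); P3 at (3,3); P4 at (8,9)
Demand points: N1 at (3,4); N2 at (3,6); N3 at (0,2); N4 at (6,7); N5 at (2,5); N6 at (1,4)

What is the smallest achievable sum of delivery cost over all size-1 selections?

Open {P3}.
  N1→P3 1, N2→P3 3, N3→P3 3, N4→P3 4, N5→P3 2, N6→P3 2  ⇒ total 15.
Compare {P1}: total 33.
Compare {P4}: total 33.
No size-1 selection does better; minimum is 15.

15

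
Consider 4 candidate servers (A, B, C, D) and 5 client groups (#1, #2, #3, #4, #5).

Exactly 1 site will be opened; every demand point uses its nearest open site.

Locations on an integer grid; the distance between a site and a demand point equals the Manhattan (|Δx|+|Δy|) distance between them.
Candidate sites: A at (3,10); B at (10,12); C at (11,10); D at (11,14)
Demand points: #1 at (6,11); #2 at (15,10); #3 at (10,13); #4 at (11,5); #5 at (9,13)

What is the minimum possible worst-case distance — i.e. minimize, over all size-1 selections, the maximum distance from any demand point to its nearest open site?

6

Open {C}.
  Farthest demand point is #1 at distance 6 (to C); all others are ≤ 6.
With {B} the worst case is 8.
With {D} the worst case is 9.
No size-1 selection achieves below 6.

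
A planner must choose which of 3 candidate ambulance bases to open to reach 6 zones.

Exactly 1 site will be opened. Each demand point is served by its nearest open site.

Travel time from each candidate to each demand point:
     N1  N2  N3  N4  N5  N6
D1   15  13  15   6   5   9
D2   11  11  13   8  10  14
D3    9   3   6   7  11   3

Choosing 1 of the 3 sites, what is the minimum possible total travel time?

39

Open {D3}.
  N1→D3 9, N2→D3 3, N3→D3 6, N4→D3 7, N5→D3 11, N6→D3 3  ⇒ total 39.
Compare {D1}: total 63.
Compare {D2}: total 67.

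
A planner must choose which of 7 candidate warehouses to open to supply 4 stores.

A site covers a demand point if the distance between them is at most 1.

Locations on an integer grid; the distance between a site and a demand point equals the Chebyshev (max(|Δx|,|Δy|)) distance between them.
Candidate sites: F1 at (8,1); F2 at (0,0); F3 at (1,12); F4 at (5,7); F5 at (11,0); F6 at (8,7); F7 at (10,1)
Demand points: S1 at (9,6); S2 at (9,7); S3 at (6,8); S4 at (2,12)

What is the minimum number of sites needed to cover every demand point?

Coverage sets (demand points within 1 of each site):
  F1: {}
  F2: {}
  F3: {S4}
  F4: {S3}
  F5: {}
  F6: {S1, S2}
  F7: {}
No 2 sites suffice: every size-2 union leaves at least one demand point uncovered.
But {F3, F4, F6} covers everything, so the minimum is 3.

3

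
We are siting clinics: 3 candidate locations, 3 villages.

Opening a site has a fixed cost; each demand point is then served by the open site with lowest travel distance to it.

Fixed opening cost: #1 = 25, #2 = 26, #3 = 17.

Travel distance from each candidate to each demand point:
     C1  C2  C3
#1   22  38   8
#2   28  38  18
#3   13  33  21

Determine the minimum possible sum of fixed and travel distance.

Open {#3}: assign each demand point to its cheapest open site.
  C1→#3 13, C2→#3 33, C3→#3 21
  travel distance 67, fixed 17 → total 84.
Compare {#1}: travel distance 68 + fixed 25 = 93.
Compare {#1, #3}: travel distance 54 + fixed 42 = 96.
Compare {#2, #3}: travel distance 64 + fixed 43 = 107.
All other subsets cost ≥ 93. Minimum total cost: 84.

84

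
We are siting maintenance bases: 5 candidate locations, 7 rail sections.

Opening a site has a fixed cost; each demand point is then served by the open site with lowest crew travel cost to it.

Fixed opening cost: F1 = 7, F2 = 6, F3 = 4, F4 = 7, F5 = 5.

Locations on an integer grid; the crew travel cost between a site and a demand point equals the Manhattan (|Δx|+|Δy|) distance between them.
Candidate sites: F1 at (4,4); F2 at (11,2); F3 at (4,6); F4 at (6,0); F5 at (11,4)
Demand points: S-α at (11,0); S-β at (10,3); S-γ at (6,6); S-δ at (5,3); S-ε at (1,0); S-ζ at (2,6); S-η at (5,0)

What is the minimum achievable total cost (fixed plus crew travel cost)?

35

Open {F2, F3, F4}: assign each demand point to its cheapest open site.
  S-α→F2 2, S-β→F2 2, S-γ→F3 2, S-δ→F3 4, S-ε→F4 5, S-ζ→F3 2, S-η→F4 1
  crew travel cost 18, fixed 17 → total 35.
Compare {F3, F4, F5}: crew travel cost 20 + fixed 16 = 36.
Compare {F3, F4}: crew travel cost 26 + fixed 11 = 37.
Compare {F2, F3}: crew travel cost 28 + fixed 10 = 38.
All other subsets cost ≥ 36. Minimum total cost: 35.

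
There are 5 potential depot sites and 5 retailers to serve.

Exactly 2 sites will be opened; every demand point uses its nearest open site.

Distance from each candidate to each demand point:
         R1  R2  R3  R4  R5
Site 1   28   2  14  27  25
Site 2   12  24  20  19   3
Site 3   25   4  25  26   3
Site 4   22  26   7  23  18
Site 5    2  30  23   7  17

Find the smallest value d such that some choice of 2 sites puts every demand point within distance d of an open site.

Open {Site 1, Site 5}.
  Farthest demand point is R5 at distance 17 (to Site 5); all others are ≤ 17.
With {Site 1, Site 2} the worst case is 19.
With {Site 2, Site 3} the worst case is 20.
No size-2 selection achieves below 17.

17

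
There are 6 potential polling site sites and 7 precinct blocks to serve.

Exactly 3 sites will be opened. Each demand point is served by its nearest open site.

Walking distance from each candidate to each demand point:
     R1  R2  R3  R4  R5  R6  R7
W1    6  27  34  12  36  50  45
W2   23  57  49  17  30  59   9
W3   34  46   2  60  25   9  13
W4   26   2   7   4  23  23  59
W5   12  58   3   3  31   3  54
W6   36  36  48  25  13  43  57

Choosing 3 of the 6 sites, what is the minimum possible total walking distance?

Open {W2, W4, W5}.
  R1→W5 12, R2→W4 2, R3→W5 3, R4→W5 3, R5→W4 23, R6→W5 3, R7→W2 9  ⇒ total 55.
Compare {W3, W4, W5}: total 58.
Compare {W1, W3, W4}: total 59.
No size-3 selection does better; minimum is 55.

55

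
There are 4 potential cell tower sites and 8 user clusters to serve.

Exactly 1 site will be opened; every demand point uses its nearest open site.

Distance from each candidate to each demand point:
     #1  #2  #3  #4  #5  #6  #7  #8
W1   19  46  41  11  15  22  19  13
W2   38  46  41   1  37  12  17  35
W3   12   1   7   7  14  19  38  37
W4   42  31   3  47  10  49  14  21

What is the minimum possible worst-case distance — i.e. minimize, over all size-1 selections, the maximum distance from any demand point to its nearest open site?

Open {W3}.
  Farthest demand point is #7 at distance 38 (to W3); all others are ≤ 38.
With {W1} the worst case is 46.
With {W2} the worst case is 46.
No size-1 selection achieves below 38.

38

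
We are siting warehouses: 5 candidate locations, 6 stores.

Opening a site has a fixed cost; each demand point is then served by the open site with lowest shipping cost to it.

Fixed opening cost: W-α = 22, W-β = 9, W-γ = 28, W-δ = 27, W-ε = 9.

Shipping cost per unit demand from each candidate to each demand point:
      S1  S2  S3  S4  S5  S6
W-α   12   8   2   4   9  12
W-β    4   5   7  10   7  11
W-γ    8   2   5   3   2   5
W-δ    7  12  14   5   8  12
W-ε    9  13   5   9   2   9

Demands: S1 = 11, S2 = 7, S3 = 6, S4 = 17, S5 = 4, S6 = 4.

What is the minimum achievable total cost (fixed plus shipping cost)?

204

Open {W-β, W-γ}: assign each demand point to its cheapest open site.
  S1→W-β 11×4=44, S2→W-γ 7×2=14, S3→W-γ 6×5=30, S4→W-γ 17×3=51, S5→W-γ 4×2=8, S6→W-γ 4×5=20
  shipping cost 167, fixed 37 → total 204.
Compare {W-α, W-β, W-γ}: shipping cost 149 + fixed 59 = 208.
Compare {W-β, W-γ, W-ε}: shipping cost 167 + fixed 46 = 213.
Compare {W-α, W-β, W-γ, W-ε}: shipping cost 149 + fixed 68 = 217.
All other subsets cost ≥ 208. Minimum total cost: 204.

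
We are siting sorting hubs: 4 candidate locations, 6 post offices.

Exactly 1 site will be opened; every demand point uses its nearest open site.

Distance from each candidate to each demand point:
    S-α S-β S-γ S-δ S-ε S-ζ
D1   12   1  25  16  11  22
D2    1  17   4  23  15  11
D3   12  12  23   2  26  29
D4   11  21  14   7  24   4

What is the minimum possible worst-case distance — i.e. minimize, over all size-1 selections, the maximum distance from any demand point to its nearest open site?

23

Open {D2}.
  Farthest demand point is S-δ at distance 23 (to D2); all others are ≤ 23.
With {D4} the worst case is 24.
With {D1} the worst case is 25.
No size-1 selection achieves below 23.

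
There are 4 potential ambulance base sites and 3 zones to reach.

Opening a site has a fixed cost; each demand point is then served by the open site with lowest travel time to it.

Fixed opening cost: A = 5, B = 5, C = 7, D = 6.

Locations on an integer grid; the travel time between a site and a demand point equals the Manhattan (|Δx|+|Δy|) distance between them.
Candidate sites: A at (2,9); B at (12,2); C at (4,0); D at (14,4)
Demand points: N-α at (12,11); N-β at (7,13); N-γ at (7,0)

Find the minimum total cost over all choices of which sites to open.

Open {A, B}: assign each demand point to its cheapest open site.
  N-α→B 9, N-β→A 9, N-γ→B 7
  travel time 25, fixed 10 → total 35.
Compare {A, C}: travel time 24 + fixed 12 = 36.
Compare {B}: travel time 32 + fixed 5 = 37.
Compare {A, B, C}: travel time 21 + fixed 17 = 38.
All other subsets cost ≥ 36. Minimum total cost: 35.

35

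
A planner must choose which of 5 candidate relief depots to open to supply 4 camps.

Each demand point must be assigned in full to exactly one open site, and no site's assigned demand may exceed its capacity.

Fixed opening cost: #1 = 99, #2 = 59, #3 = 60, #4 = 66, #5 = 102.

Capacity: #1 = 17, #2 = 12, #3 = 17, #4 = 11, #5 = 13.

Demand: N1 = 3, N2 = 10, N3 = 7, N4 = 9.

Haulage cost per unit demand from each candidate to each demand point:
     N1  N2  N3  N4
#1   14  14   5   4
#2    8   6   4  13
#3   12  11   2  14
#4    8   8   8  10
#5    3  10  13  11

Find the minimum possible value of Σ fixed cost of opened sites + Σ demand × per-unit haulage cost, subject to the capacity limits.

Open {#1, #3}; cheapest assignment that respects the capacities:
  #1 (cap 17, load 12): N1, N4 — cost 3×14 + 9×4 = 78
  #3 (cap 17, load 17): N2, N3 — cost 10×11 + 7×2 = 124
  Shipping 202, fixed 159 → total 361.
  Any other capacity-feasible assignment to {#1, #3} ships for at least 202.
Compare {#1, #2, #3}: its best feasible assignment gives total 364.
Compare {#1, #2, #4}: its best feasible assignment gives total 379.
Every other set of open sites that can feasibly serve all demand totals ≥ 364 even under its best assignment. Minimum: 361.

361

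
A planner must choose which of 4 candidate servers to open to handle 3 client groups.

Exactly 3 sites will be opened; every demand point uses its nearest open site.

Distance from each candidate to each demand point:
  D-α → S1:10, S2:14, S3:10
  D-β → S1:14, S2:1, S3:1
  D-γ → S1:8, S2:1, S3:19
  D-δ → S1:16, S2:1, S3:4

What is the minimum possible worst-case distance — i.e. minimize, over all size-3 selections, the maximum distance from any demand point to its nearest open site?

Open {D-α, D-β, D-γ}.
  Farthest demand point is S1 at distance 8 (to D-γ); all others are ≤ 8.
With {D-α, D-γ, D-δ} the worst case is 8.
With {D-β, D-γ, D-δ} the worst case is 8.
No size-3 selection achieves below 8.

8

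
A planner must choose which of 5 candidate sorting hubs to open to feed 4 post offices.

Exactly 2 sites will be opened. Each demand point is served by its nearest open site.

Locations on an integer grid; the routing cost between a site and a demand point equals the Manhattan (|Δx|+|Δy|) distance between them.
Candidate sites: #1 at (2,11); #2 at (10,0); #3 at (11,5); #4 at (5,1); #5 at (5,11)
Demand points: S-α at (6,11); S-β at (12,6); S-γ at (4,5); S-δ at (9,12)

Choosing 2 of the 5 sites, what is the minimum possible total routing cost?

15

Open {#3, #5}.
  S-α→#5 1, S-β→#3 2, S-γ→#3 7, S-δ→#5 5  ⇒ total 15.
Compare {#1, #3}: total 21.
Compare {#2, #5}: total 21.
No size-2 selection does better; minimum is 15.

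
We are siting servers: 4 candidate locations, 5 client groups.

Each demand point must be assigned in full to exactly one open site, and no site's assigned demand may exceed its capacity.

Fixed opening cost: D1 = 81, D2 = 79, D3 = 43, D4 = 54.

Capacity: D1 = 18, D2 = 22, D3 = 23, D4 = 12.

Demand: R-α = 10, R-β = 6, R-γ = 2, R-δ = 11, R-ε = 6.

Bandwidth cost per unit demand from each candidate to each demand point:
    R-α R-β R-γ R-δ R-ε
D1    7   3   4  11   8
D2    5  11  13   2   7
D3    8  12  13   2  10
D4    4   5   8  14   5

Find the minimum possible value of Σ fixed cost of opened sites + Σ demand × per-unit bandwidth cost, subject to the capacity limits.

Open {D3, D4}; cheapest assignment that respects the capacities:
  D3 (cap 23, load 23): R-α, R-γ, R-δ — cost 10×8 + 2×13 + 11×2 = 128
  D4 (cap 12, load 12): R-β, R-ε — cost 6×5 + 6×5 = 60
  Shipping 188, fixed 97 → total 285.
  Any other capacity-feasible assignment to {D3, D4} ships for at least 188.
Compare {D1, D3}: its best feasible assignment gives total 300.
Compare {D1, D2}: its best feasible assignment gives total 306.
Every other set of open sites that can feasibly serve all demand totals ≥ 300 even under its best assignment. Minimum: 285.

285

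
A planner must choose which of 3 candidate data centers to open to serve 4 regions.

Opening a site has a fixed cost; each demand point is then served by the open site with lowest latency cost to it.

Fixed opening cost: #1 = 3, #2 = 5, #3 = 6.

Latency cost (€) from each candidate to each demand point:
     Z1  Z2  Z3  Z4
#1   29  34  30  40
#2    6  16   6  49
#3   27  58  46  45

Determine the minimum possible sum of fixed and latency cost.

76

Open {#1, #2}: assign each demand point to its cheapest open site.
  Z1→#2 6, Z2→#2 16, Z3→#2 6, Z4→#1 40
  latency cost 68, fixed 8 → total 76.
Compare {#2}: latency cost 77 + fixed 5 = 82.
Compare {#1, #2, #3}: latency cost 68 + fixed 14 = 82.
Compare {#2, #3}: latency cost 73 + fixed 11 = 84.
All other subsets cost ≥ 82. Minimum total cost: 76.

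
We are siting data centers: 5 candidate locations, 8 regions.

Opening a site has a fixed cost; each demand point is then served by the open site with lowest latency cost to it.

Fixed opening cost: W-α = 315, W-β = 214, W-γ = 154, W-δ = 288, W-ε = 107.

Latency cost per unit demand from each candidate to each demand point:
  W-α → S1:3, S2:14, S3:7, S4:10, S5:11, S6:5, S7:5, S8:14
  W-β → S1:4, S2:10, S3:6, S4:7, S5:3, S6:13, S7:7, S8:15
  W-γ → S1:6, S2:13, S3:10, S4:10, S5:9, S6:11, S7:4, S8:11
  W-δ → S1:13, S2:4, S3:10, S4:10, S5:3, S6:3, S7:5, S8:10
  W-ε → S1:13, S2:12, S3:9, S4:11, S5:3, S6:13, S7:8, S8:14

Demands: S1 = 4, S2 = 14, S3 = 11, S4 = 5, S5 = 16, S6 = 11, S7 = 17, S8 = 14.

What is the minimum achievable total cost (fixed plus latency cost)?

862

Open {W-δ}: assign each demand point to its cheapest open site.
  S1→W-δ 4×13=52, S2→W-δ 14×4=56, S3→W-δ 11×10=110, S4→W-δ 5×10=50, S5→W-δ 16×3=48, S6→W-δ 11×3=33, S7→W-δ 17×5=85, S8→W-δ 14×10=140
  latency cost 574, fixed 288 → total 862.
Compare {W-δ, W-ε}: latency cost 563 + fixed 395 = 958.
Compare {W-γ, W-δ}: latency cost 529 + fixed 442 = 971.
Compare {W-β, W-δ}: latency cost 479 + fixed 502 = 981.
All other subsets cost ≥ 958. Minimum total cost: 862.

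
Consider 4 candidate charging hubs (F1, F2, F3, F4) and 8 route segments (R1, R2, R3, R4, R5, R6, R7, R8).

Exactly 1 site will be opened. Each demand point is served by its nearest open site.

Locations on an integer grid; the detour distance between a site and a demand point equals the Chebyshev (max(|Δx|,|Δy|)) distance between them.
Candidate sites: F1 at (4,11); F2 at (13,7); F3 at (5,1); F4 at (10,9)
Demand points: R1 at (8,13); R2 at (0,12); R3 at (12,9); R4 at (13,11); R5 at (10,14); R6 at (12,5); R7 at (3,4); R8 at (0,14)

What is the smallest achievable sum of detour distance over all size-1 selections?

Open {F4}.
  R1→F4 4, R2→F4 10, R3→F4 2, R4→F4 3, R5→F4 5, R6→F4 4, R7→F4 7, R8→F4 10  ⇒ total 45.
Compare {F1}: total 50.
Compare {F2}: total 57.
No size-1 selection does better; minimum is 45.

45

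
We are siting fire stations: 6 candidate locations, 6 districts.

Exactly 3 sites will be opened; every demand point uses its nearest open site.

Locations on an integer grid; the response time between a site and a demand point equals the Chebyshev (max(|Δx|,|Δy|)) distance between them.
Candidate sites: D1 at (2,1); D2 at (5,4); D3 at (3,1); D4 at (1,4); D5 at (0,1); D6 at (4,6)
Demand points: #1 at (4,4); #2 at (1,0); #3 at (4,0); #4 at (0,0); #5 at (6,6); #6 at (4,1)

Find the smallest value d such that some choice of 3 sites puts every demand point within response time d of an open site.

2

Open {D1, D2, D3}.
  Farthest demand point is #4 at response time 2 (to D1); all others are ≤ 2.
With {D1, D2, D4} the worst case is 2.
With {D1, D2, D5} the worst case is 2.
No size-3 selection achieves below 2.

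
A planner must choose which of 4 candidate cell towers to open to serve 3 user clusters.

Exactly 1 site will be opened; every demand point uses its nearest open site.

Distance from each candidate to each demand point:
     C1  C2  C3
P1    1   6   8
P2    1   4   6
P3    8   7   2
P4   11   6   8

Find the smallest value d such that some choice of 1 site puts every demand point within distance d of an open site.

Open {P2}.
  Farthest demand point is C3 at distance 6 (to P2); all others are ≤ 6.
With {P1} the worst case is 8.
With {P3} the worst case is 8.
No size-1 selection achieves below 6.

6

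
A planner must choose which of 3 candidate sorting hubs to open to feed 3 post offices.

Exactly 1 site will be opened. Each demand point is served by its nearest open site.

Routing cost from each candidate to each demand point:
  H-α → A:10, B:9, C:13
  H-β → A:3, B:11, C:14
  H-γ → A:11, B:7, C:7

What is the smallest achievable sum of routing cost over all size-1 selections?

25

Open {H-γ}.
  A→H-γ 11, B→H-γ 7, C→H-γ 7  ⇒ total 25.
Compare {H-β}: total 28.
Compare {H-α}: total 32.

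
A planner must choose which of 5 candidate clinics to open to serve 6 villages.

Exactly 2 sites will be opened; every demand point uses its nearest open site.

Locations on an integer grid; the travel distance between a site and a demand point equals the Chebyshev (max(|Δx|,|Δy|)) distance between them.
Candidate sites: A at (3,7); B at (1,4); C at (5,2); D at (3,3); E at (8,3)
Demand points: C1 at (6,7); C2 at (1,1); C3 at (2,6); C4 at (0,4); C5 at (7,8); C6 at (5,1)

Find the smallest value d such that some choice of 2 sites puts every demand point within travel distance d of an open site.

4

Open {A, B}.
  Farthest demand point is C5 at travel distance 4 (to A); all others are ≤ 4.
With {A, C} the worst case is 4.
With {A, D} the worst case is 4.
No size-2 selection achieves below 4.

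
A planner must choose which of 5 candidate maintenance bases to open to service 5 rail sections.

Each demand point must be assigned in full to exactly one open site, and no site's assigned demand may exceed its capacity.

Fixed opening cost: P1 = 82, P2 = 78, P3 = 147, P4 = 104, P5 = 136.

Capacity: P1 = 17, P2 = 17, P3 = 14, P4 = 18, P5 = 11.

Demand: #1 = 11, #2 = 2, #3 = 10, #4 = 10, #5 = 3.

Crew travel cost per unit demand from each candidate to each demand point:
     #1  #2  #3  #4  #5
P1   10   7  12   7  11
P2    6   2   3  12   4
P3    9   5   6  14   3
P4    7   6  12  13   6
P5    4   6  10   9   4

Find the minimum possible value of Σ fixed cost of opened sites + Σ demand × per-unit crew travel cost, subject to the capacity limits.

Open {P1, P2, P5}; cheapest assignment that respects the capacities:
  P1 (cap 17, load 10): #4 — cost 10×7 = 70
  P2 (cap 17, load 15): #2, #3, #5 — cost 2×2 + 10×3 + 3×4 = 46
  P5 (cap 11, load 11): #1 — cost 11×4 = 44
  Shipping 160, fixed 296 → total 456.
  Any other capacity-feasible assignment to {P1, P2, P5} ships for at least 160.
Compare {P1, P2, P4}: its best feasible assignment gives total 457.
Compare {P1, P2, P3}: its best feasible assignment gives total 516.
Every other set of open sites that can feasibly serve all demand totals ≥ 457 even under its best assignment. Minimum: 456.

456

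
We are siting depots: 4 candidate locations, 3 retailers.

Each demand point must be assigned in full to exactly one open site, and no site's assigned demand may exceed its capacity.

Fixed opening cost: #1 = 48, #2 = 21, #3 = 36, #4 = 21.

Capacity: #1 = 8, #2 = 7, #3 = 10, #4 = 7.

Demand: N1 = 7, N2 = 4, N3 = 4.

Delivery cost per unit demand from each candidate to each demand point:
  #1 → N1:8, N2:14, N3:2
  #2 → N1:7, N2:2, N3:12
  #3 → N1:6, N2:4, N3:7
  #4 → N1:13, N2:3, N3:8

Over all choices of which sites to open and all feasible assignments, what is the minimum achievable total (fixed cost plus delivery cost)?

Open {#2, #3}; cheapest assignment that respects the capacities:
  #2 (cap 7, load 7): N1 — cost 7×7 = 49
  #3 (cap 10, load 8): N2, N3 — cost 4×4 + 4×7 = 44
  Shipping 93, fixed 57 → total 150.
  Any other capacity-feasible assignment to {#2, #3} ships for at least 93.
Compare {#1, #2, #4}: its best feasible assignment gives total 159.
Compare {#2, #3, #4}: its best feasible assignment gives total 160.
Every other set of open sites that can feasibly serve all demand totals ≥ 159 even under its best assignment. Minimum: 150.

150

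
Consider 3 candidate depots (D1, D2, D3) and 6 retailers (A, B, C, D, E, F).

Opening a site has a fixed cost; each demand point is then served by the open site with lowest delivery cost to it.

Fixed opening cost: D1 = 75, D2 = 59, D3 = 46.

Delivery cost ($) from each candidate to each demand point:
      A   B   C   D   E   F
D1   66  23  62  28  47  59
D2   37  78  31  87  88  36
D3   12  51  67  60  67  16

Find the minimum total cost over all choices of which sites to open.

Open {D1, D3}: assign each demand point to its cheapest open site.
  A→D3 12, B→D1 23, C→D1 62, D→D1 28, E→D1 47, F→D3 16
  delivery cost 188, fixed 121 → total 309.
Compare {D3}: delivery cost 273 + fixed 46 = 319.
Compare {D1, D2}: delivery cost 202 + fixed 134 = 336.
Compare {D1, D2, D3}: delivery cost 157 + fixed 180 = 337.
All other subsets cost ≥ 319. Minimum total cost: 309.

309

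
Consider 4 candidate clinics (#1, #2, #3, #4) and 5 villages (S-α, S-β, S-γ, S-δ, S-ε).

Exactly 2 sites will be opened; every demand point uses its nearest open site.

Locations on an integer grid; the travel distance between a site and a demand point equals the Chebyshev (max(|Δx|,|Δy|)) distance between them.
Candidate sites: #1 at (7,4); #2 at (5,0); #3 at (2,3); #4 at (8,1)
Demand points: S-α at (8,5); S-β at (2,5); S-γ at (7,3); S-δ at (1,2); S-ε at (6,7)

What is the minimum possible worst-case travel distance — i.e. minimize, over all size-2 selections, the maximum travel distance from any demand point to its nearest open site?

Open {#1, #3}.
  Farthest demand point is S-ε at travel distance 3 (to #1); all others are ≤ 3.
With {#3, #4} the worst case is 4.
With {#1, #2} the worst case is 5.
No size-2 selection achieves below 3.

3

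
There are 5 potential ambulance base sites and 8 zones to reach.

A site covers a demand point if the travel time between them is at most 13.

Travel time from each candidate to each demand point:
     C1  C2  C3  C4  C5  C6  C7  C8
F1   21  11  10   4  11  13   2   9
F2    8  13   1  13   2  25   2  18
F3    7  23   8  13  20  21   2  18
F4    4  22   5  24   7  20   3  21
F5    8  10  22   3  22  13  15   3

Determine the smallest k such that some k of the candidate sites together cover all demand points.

Coverage sets (demand points within 13 of each site):
  F1: {C2, C3, C4, C5, C6, C7, C8}
  F2: {C1, C2, C3, C4, C5, C7}
  F3: {C1, C3, C4, C7}
  F4: {C1, C3, C5, C7}
  F5: {C1, C2, C4, C6, C8}
No single site covers all 8 demand points.
But {F1, F2} covers everything, so the minimum is 2.

2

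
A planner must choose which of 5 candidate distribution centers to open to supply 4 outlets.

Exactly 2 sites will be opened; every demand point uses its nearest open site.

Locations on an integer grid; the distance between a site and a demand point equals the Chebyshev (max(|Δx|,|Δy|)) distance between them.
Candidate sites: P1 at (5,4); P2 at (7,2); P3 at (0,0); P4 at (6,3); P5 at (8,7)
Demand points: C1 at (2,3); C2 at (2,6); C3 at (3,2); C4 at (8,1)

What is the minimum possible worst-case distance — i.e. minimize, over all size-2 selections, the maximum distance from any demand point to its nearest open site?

Open {P1, P2}.
  Farthest demand point is C1 at distance 3 (to P1); all others are ≤ 3.
With {P1, P3} the worst case is 3.
With {P1, P4} the worst case is 3.
No size-2 selection achieves below 3.

3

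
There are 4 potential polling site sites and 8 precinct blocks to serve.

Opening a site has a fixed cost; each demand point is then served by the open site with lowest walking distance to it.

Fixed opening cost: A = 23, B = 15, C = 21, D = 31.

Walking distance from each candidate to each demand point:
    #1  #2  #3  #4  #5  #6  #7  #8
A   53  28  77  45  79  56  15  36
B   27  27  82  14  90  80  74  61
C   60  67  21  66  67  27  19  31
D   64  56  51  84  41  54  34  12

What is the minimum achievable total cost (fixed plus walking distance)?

255

Open {B, C, D}: assign each demand point to its cheapest open site.
  #1→B 27, #2→B 27, #3→C 21, #4→B 14, #5→D 41, #6→C 27, #7→C 19, #8→D 12
  walking distance 188, fixed 67 → total 255.
Compare {B, C}: walking distance 233 + fixed 36 = 269.
Compare {A, B, C, D}: walking distance 184 + fixed 90 = 274.
Compare {A, B, C}: walking distance 229 + fixed 59 = 288.
All other subsets cost ≥ 269. Minimum total cost: 255.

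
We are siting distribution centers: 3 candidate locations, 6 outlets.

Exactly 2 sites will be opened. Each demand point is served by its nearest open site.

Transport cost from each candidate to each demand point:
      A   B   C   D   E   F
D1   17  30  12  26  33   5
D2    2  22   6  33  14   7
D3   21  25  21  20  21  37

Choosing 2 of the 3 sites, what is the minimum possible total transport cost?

71

Open {D2, D3}.
  A→D2 2, B→D2 22, C→D2 6, D→D3 20, E→D2 14, F→D2 7  ⇒ total 71.
Compare {D1, D2}: total 75.
Compare {D1, D3}: total 100.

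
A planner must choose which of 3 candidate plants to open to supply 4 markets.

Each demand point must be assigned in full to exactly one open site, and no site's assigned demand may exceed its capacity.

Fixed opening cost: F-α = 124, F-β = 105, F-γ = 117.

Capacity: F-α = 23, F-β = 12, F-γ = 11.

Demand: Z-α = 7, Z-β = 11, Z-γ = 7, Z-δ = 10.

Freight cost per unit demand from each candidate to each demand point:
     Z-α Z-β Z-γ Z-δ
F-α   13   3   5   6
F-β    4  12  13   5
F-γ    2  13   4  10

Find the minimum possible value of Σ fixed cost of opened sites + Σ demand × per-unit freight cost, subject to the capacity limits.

Open {F-α, F-β, F-γ}; cheapest assignment that respects the capacities:
  F-α (cap 23, load 18): Z-β, Z-γ — cost 11×3 + 7×5 = 68
  F-β (cap 12, load 10): Z-δ — cost 10×5 = 50
  F-γ (cap 11, load 7): Z-α — cost 7×2 = 14
  Shipping 132, fixed 346 → total 478.
  Any other capacity-feasible assignment to {F-α, F-β, F-γ} ships for at least 132.
Total demand is 35; every other set of sites either has combined capacity below 35 or cannot fit the demands without splitting one across sites, so {F-α, F-β, F-γ} is the only feasible choice of open sites. Minimum: 478.

478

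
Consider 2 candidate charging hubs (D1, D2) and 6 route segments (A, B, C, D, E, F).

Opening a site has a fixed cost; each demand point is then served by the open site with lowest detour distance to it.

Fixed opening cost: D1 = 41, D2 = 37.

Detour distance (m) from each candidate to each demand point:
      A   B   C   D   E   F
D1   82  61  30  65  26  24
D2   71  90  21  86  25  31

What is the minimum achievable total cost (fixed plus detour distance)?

329

Open {D1}: assign each demand point to its cheapest open site.
  A→D1 82, B→D1 61, C→D1 30, D→D1 65, E→D1 26, F→D1 24
  detour distance 288, fixed 41 → total 329.
Compare {D1, D2}: detour distance 267 + fixed 78 = 345.
Compare {D2}: detour distance 324 + fixed 37 = 361.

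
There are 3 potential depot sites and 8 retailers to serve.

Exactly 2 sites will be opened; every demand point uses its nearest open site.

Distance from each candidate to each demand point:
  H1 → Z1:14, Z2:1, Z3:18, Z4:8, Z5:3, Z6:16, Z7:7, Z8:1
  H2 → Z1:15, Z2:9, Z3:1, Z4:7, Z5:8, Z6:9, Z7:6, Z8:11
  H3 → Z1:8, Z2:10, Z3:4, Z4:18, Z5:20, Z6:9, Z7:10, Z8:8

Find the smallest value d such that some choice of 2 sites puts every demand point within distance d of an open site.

9

Open {H1, H3}.
  Farthest demand point is Z6 at distance 9 (to H3); all others are ≤ 9.
With {H2, H3} the worst case is 9.
With {H1, H2} the worst case is 14.
No size-2 selection achieves below 9.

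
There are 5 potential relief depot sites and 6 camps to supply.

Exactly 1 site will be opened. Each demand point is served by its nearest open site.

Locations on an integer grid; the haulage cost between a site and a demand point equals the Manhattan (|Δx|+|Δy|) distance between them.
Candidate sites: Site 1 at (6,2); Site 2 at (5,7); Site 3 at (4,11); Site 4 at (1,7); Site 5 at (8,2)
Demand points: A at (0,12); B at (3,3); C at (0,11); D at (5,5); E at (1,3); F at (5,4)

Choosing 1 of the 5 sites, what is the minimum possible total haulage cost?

34

Open {Site 4}.
  A→Site 4 6, B→Site 4 6, C→Site 4 5, D→Site 4 6, E→Site 4 4, F→Site 4 7  ⇒ total 34.
Compare {Site 2}: total 38.
Compare {Site 3}: total 44.
No size-1 selection does better; minimum is 34.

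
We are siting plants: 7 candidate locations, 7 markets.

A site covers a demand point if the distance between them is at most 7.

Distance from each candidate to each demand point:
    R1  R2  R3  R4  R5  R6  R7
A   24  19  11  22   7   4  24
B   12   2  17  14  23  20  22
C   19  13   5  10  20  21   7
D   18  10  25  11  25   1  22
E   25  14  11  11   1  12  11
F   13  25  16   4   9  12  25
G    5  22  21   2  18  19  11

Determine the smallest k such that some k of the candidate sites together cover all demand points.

Coverage sets (demand points within 7 of each site):
  A: {R5, R6}
  B: {R2}
  C: {R3, R7}
  D: {R6}
  E: {R5}
  F: {R4}
  G: {R1, R4}
No 3 sites suffice: every size-3 union leaves at least one demand point uncovered.
But {A, B, C, G} covers everything, so the minimum is 4.

4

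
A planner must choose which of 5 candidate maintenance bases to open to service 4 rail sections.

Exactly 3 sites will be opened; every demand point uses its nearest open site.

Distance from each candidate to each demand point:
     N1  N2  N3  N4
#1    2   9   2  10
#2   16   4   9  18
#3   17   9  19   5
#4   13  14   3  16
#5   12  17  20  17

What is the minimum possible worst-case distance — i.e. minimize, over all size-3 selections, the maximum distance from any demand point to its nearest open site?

5

Open {#1, #2, #3}.
  Farthest demand point is N4 at distance 5 (to #3); all others are ≤ 5.
With {#1, #3, #4} the worst case is 9.
With {#1, #3, #5} the worst case is 9.
No size-3 selection achieves below 5.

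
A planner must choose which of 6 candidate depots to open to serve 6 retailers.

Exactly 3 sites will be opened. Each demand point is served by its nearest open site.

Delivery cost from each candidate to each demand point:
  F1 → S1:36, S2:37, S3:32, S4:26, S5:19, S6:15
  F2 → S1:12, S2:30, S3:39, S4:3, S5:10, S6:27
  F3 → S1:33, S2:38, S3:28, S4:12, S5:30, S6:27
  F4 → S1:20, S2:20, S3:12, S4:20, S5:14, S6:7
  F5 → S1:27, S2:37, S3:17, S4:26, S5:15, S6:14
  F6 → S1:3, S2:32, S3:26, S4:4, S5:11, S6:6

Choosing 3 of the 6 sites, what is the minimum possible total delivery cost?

54

Open {F2, F4, F6}.
  S1→F6 3, S2→F4 20, S3→F4 12, S4→F2 3, S5→F2 10, S6→F6 6  ⇒ total 54.
Compare {F1, F4, F6}: total 56.
Compare {F3, F4, F6}: total 56.
No size-3 selection does better; minimum is 54.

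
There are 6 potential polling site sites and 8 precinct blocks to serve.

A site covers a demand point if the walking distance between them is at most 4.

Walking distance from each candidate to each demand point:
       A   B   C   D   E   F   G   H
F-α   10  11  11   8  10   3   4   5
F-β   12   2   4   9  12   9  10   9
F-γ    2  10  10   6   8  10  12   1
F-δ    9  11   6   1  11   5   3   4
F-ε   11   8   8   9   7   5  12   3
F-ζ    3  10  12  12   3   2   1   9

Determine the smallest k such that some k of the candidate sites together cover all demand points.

Coverage sets (demand points within 4 of each site):
  F-α: {F, G}
  F-β: {B, C}
  F-γ: {A, H}
  F-δ: {D, G, H}
  F-ε: {H}
  F-ζ: {A, E, F, G}
No 2 sites suffice: every size-2 union leaves at least one demand point uncovered.
But {F-β, F-δ, F-ζ} covers everything, so the minimum is 3.

3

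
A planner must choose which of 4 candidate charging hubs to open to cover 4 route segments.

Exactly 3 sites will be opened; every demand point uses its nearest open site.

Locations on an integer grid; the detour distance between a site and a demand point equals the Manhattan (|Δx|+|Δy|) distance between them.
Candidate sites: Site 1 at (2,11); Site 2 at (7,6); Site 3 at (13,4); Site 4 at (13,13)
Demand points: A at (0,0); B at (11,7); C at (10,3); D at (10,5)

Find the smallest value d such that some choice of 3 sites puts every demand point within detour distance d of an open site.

Open {Site 1, Site 2, Site 3}.
  Farthest demand point is A at detour distance 13 (to Site 1); all others are ≤ 13.
With {Site 1, Site 2, Site 4} the worst case is 13.
With {Site 1, Site 3, Site 4} the worst case is 13.
No size-3 selection achieves below 13.

13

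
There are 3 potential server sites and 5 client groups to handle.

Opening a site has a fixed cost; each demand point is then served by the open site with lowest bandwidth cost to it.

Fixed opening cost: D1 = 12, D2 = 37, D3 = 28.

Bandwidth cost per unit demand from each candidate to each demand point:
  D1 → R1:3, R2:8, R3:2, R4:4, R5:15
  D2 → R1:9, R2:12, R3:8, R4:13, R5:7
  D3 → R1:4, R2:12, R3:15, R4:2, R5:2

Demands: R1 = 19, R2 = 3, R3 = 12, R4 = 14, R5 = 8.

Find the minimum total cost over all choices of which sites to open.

Open {D1, D3}: assign each demand point to its cheapest open site.
  R1→D1 19×3=57, R2→D1 3×8=24, R3→D1 12×2=24, R4→D3 14×2=28, R5→D3 8×2=16
  bandwidth cost 149, fixed 40 → total 189.
Compare {D1, D2, D3}: bandwidth cost 149 + fixed 77 = 226.
Compare {D1, D2}: bandwidth cost 217 + fixed 49 = 266.
Compare {D1}: bandwidth cost 281 + fixed 12 = 293.
All other subsets cost ≥ 226. Minimum total cost: 189.

189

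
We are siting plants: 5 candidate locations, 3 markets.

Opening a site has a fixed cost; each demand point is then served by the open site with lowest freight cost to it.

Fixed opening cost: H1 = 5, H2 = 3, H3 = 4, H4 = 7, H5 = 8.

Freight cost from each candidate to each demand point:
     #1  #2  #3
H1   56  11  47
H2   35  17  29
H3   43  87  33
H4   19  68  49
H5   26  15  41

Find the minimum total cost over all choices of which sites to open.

74

Open {H1, H2, H4}: assign each demand point to its cheapest open site.
  #1→H4 19, #2→H1 11, #3→H2 29
  freight cost 59, fixed 15 → total 74.
Compare {H2, H4}: freight cost 65 + fixed 10 = 75.
Compare {H1, H2, H3, H4}: freight cost 59 + fixed 19 = 78.
Compare {H1, H3, H4}: freight cost 63 + fixed 16 = 79.
All other subsets cost ≥ 75. Minimum total cost: 74.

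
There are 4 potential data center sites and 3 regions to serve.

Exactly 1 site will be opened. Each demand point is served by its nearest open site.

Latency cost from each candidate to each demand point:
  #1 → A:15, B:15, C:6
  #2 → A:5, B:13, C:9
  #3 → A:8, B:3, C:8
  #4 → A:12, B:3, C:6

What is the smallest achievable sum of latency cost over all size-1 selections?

Open {#3}.
  A→#3 8, B→#3 3, C→#3 8  ⇒ total 19.
Compare {#4}: total 21.
Compare {#2}: total 27.
No size-1 selection does better; minimum is 19.

19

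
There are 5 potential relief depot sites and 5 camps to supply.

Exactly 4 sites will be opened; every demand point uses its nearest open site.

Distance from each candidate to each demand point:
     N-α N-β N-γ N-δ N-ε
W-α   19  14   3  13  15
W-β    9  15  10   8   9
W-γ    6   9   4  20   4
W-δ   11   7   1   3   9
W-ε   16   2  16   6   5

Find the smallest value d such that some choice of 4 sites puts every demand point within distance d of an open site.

6

Open {W-α, W-β, W-γ, W-ε}.
  Farthest demand point is N-α at distance 6 (to W-γ); all others are ≤ 6.
With {W-α, W-γ, W-δ, W-ε} the worst case is 6.
With {W-β, W-γ, W-δ, W-ε} the worst case is 6.
No size-4 selection achieves below 6.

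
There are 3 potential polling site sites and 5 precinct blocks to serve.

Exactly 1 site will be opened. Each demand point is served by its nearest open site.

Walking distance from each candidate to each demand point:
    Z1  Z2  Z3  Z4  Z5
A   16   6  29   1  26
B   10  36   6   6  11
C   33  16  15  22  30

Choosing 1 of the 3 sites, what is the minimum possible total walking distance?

69

Open {B}.
  Z1→B 10, Z2→B 36, Z3→B 6, Z4→B 6, Z5→B 11  ⇒ total 69.
Compare {A}: total 78.
Compare {C}: total 116.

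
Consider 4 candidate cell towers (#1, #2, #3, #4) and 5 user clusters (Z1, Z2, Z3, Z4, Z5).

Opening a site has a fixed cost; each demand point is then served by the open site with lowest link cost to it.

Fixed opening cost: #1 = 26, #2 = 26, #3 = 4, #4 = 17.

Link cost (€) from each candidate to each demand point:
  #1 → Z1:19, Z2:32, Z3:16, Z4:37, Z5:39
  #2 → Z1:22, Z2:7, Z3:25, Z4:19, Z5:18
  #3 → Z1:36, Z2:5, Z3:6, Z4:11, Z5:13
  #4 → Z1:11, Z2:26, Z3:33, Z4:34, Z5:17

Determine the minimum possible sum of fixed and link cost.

Open {#3, #4}: assign each demand point to its cheapest open site.
  Z1→#4 11, Z2→#3 5, Z3→#3 6, Z4→#3 11, Z5→#3 13
  link cost 46, fixed 21 → total 67.
Compare {#3}: link cost 71 + fixed 4 = 75.
Compare {#1, #3}: link cost 54 + fixed 30 = 84.
Compare {#2, #3}: link cost 57 + fixed 30 = 87.
All other subsets cost ≥ 75. Minimum total cost: 67.

67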